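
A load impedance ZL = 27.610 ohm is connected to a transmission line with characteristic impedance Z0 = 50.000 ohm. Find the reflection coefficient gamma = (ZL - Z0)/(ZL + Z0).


gamma = (27.610 - 50.000) / (27.610 + 50.000) = -0.2885

-0.2885


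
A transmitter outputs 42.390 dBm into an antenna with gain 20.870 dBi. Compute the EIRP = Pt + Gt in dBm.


EIRP = Pt + Gt = 42.390 + 20.870 = 63.26 dBm

63.26 dBm


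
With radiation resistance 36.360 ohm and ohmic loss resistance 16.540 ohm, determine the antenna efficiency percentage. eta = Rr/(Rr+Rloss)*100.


eta = 36.360 / (36.360 + 16.540) * 100 = 68.73%

68.73%


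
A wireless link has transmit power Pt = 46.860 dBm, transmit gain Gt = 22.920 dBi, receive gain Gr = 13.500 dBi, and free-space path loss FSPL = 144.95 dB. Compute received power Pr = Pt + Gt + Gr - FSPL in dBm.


Pr = 46.860 + 22.920 + 13.500 - 144.95 = -61.67 dBm

-61.67 dBm


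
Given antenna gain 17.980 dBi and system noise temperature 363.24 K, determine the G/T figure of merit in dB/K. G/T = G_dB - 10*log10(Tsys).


G/T = 17.980 - 10*log10(363.24) = 17.980 - 25.60194 = -7.622 dB/K

-7.622 dB/K


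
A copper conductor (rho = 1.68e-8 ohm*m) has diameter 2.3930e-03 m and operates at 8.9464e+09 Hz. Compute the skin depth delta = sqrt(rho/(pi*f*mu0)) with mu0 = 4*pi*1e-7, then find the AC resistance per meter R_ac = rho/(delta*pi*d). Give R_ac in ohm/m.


delta = sqrt(1.68e-8 / (pi * 8.9464e+09 * 4*pi*1e-7)) = 6.896847e-07 m
R_ac = 1.68e-8 / (6.896847e-07 * pi * 2.3930e-03) = 3.240 ohm/m

3.240 ohm/m


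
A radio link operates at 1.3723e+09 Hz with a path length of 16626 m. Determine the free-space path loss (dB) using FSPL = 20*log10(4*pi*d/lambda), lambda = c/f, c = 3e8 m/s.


lambda = c / f = 3.0000e+08 / 1.3723e+09 = 0.2186111 m
FSPL = 20 * log10(4*pi*16626/0.2186111) = 119.6 dB

119.6 dB


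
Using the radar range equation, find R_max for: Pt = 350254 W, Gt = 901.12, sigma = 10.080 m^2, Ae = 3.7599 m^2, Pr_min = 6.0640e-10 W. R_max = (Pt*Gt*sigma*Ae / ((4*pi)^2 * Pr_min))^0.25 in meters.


R^4 = 350254*901.12*10.080*3.7599 / ((4*pi)^2 * 6.0640e-10) = 1.249176e+17
R_max = 1.249176e+17^0.25 = 18800 m

18800 m


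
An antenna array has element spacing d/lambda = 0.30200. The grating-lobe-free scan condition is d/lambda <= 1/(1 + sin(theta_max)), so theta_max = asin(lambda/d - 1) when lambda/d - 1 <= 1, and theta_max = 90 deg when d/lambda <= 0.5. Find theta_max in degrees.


lambda/d - 1 = 1/0.30200 - 1 = 2.311258 >= 1
d/lambda <= 0.5, so the array can scan to endfire without grating lobes: theta_max = 90 deg

90 deg


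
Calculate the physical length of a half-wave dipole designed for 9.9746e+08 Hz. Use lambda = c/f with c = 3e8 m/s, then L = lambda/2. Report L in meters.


lambda = c / f = 3.0000e+08 / 9.9746e+08 = 0.3007639 m
L = lambda / 2 = 0.3007639 / 2 = 0.1504 m

0.1504 m


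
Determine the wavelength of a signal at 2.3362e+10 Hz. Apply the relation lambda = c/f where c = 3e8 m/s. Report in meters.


lambda = c / f = 3.0000e+08 / 2.3362e+10 = 0.01284 m

0.01284 m


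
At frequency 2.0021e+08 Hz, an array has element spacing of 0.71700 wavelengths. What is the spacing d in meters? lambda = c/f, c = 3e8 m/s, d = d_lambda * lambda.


lambda = c / f = 3.0000e+08 / 2.0021e+08 = 1.498427 m
d = 0.71700 * 1.498427 = 1.074 m

1.074 m


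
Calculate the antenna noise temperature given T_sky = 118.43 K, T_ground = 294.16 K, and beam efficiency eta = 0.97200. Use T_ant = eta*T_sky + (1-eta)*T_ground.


T_ant = 0.97200 * 118.43 + (1 - 0.97200) * 294.16 = 123.4 K

123.4 K


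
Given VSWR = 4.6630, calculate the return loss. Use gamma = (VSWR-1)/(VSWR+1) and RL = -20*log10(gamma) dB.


gamma = (4.6630 - 1) / (4.6630 + 1) = 0.6468303
RL = -20 * log10(0.6468303) = 3.784 dB

3.784 dB


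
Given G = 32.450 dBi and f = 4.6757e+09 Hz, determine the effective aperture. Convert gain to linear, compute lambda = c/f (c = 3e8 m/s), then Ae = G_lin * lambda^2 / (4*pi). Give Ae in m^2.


lambda = c / f = 3.0000e+08 / 4.6757e+09 = 0.06416152 m
G_linear = 10^(32.450/10) = 1757.924
Ae = G_linear * lambda^2 / (4*pi) = 1757.924 * 0.06416152^2 / (4*pi) = 0.5759 m^2

0.5759 m^2


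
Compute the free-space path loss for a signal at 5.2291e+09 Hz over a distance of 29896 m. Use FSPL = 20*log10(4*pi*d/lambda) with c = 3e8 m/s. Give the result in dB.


lambda = c / f = 3.0000e+08 / 5.2291e+09 = 0.05737125 m
FSPL = 20 * log10(4*pi*29896/0.05737125) = 136.3 dB

136.3 dB


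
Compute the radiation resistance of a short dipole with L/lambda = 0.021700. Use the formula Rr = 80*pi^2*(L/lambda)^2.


Rr = 80 * pi^2 * (0.021700)^2 = 80 * 9.869604 * 4.708900e-04 = 0.3718 ohm

0.3718 ohm


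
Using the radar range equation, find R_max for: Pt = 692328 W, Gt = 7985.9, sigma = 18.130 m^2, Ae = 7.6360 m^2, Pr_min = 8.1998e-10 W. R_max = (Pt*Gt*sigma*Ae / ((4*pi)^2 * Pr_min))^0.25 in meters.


R^4 = 692328*7985.9*18.130*7.6360 / ((4*pi)^2 * 8.1998e-10) = 5.911212e+18
R_max = 5.911212e+18^0.25 = 49308 m

49308 m


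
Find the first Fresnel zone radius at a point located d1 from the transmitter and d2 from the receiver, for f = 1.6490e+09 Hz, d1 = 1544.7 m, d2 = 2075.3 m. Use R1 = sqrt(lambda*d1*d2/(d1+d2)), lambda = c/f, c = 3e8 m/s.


lambda = c / f = 3.0000e+08 / 1.6490e+09 = 0.1819284 m
R1 = sqrt(0.1819284 * 1544.7 * 2075.3 / (1544.7 + 2075.3)) = 12.69 m

12.69 m


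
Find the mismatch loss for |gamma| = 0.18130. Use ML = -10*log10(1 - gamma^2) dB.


ML = -10 * log10(1 - 0.18130^2) = -10 * log10(0.96713031) = 0.1452 dB

0.1452 dB


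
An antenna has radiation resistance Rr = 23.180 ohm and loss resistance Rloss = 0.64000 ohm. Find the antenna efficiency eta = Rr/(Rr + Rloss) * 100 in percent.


eta = 23.180 / (23.180 + 0.64000) * 100 = 97.31%

97.31%


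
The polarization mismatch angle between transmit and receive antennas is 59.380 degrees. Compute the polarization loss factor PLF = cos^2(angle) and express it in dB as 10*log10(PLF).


PLF_linear = cos^2(59.380 deg) = 0.2594291
PLF_dB = 10 * log10(0.2594291) = -5.860 dB

-5.860 dB


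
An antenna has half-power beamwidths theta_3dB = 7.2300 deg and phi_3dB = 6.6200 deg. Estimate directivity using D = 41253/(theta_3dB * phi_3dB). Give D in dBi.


D_linear = 41253 / (7.2300 * 6.6200) = 861.9047
D_dBi = 10 * log10(861.9047) = 29.35 dBi

29.35 dBi


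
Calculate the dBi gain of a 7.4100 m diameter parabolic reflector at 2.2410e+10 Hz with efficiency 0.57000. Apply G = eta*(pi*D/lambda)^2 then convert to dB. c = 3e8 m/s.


lambda = c / f = 3.0000e+08 / 2.2410e+10 = 0.01338688 m
G_linear = 0.57000 * (pi * 7.4100 / 0.01338688)^2 = 1.723663e+06
G_dBi = 10 * log10(1.723663e+06) = 62.36 dBi

62.36 dBi


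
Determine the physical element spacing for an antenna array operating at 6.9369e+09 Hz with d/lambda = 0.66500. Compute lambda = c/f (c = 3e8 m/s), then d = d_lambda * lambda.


lambda = c / f = 3.0000e+08 / 6.9369e+09 = 0.04324698 m
d = 0.66500 * 0.04324698 = 0.02876 m

0.02876 m


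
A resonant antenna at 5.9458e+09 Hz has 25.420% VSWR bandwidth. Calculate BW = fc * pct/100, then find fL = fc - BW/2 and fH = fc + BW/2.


BW = 5.9458e+09 * 25.420/100 = 1.511422e+09 Hz
fL = 5.9458e+09 - 1.511422e+09/2 = 5.190e+09 Hz
fH = 5.9458e+09 + 1.511422e+09/2 = 6.702e+09 Hz

BW=1.511e+09 Hz, fL=5.190e+09 Hz, fH=6.702e+09 Hz


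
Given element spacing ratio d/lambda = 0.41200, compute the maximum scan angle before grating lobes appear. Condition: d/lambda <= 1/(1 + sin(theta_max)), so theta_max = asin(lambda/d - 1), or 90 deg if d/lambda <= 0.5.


lambda/d - 1 = 1/0.41200 - 1 = 1.427184 >= 1
d/lambda <= 0.5, so the array can scan to endfire without grating lobes: theta_max = 90 deg

90 deg


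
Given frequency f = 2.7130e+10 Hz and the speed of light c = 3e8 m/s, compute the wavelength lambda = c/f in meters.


lambda = c / f = 3.0000e+08 / 2.7130e+10 = 0.01106 m

0.01106 m


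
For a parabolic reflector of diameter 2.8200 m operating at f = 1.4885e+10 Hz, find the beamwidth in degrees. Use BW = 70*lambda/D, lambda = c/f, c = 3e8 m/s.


lambda = c / f = 3.0000e+08 / 1.4885e+10 = 0.02015452 m
BW = 70 * 0.02015452 / 2.8200 = 0.5003 deg

0.5003 deg


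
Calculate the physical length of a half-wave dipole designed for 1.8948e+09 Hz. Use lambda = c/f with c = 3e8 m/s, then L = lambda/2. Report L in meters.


lambda = c / f = 3.0000e+08 / 1.8948e+09 = 0.1583281 m
L = lambda / 2 = 0.1583281 / 2 = 0.07916 m

0.07916 m


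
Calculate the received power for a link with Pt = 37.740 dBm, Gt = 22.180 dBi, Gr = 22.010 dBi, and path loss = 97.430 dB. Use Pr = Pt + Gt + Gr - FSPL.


Pr = 37.740 + 22.180 + 22.010 - 97.430 = -15.50 dBm

-15.50 dBm


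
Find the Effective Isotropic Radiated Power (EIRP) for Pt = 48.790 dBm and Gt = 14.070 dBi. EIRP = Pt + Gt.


EIRP = Pt + Gt = 48.790 + 14.070 = 62.86 dBm

62.86 dBm


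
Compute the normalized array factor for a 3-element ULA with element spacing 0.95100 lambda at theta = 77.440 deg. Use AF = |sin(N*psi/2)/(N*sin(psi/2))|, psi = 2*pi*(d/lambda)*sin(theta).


psi = 2*pi*0.95100*sin(77.440 deg) = 5.832313 rad
AF = |sin(3*5.832313/2) / (3*sin(5.832313/2))| = 0.9334

0.9334


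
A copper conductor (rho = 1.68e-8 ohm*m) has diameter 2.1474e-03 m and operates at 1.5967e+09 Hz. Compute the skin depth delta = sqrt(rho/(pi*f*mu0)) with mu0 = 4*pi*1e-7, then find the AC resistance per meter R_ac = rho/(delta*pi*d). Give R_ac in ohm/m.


delta = sqrt(1.68e-8 / (pi * 1.5967e+09 * 4*pi*1e-7)) = 1.632537e-06 m
R_ac = 1.68e-8 / (1.632537e-06 * pi * 2.1474e-03) = 1.525 ohm/m

1.525 ohm/m


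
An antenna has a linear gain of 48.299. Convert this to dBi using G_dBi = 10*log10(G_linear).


G_dBi = 10 * log10(48.299) = 16.84 dBi

16.84 dBi


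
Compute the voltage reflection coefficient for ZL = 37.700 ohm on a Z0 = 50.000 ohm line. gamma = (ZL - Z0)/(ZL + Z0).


gamma = (37.700 - 50.000) / (37.700 + 50.000) = -0.1403

-0.1403


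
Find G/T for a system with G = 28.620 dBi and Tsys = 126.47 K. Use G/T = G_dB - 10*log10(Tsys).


G/T = 28.620 - 10*log10(126.47) = 28.620 - 21.01988 = 7.600 dB/K

7.600 dB/K


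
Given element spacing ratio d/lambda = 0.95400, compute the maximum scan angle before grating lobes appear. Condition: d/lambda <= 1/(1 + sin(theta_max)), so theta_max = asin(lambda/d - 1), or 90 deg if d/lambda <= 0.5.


lambda/d - 1 = 1/0.95400 - 1 = 0.04821803
theta_max = asin(0.04821803) = 2.764 deg

2.764 deg


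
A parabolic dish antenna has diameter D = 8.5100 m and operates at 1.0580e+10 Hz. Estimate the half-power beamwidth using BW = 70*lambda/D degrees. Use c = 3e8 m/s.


lambda = c / f = 3.0000e+08 / 1.0580e+10 = 0.02835539 m
BW = 70 * 0.02835539 / 8.5100 = 0.2332 deg

0.2332 deg


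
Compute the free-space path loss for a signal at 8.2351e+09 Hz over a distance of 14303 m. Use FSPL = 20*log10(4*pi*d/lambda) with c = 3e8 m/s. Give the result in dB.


lambda = c / f = 3.0000e+08 / 8.2351e+09 = 0.03642943 m
FSPL = 20 * log10(4*pi*14303/0.03642943) = 133.9 dB

133.9 dB


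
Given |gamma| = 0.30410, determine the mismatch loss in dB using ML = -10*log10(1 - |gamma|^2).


ML = -10 * log10(1 - 0.30410^2) = -10 * log10(0.90752319) = 0.4214 dB

0.4214 dB


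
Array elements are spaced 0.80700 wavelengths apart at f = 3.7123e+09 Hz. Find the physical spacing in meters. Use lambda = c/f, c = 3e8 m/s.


lambda = c / f = 3.0000e+08 / 3.7123e+09 = 0.08081243 m
d = 0.80700 * 0.08081243 = 0.06522 m

0.06522 m


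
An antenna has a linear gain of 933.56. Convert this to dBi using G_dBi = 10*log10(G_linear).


G_dBi = 10 * log10(933.56) = 29.70 dBi

29.70 dBi


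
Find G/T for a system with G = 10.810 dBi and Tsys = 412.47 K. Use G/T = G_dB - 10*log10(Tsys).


G/T = 10.810 - 10*log10(412.47) = 10.810 - 26.15392 = -15.34 dB/K

-15.34 dB/K


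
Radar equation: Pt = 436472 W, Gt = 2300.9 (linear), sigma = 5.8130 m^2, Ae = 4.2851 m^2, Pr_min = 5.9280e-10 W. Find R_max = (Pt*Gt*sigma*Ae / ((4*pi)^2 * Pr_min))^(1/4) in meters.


R^4 = 436472*2300.9*5.8130*4.2851 / ((4*pi)^2 * 5.9280e-10) = 2.672314e+17
R_max = 2.672314e+17^0.25 = 22736 m

22736 m


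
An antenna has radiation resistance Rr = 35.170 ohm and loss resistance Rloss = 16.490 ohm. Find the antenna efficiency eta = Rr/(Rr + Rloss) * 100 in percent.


eta = 35.170 / (35.170 + 16.490) * 100 = 68.08%

68.08%


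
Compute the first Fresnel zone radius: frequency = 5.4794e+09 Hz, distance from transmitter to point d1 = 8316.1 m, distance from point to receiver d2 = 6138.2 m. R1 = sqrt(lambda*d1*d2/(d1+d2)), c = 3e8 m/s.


lambda = c / f = 3.0000e+08 / 5.4794e+09 = 0.05475052 m
R1 = sqrt(0.05475052 * 8316.1 * 6138.2 / (8316.1 + 6138.2)) = 13.91 m

13.91 m


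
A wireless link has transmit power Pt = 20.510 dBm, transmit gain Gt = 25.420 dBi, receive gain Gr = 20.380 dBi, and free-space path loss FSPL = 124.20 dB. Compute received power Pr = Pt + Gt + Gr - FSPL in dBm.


Pr = 20.510 + 25.420 + 20.380 - 124.20 = -57.89 dBm

-57.89 dBm


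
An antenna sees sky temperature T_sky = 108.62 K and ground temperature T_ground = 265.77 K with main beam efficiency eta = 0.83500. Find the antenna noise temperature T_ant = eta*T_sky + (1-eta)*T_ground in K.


T_ant = 0.83500 * 108.62 + (1 - 0.83500) * 265.77 = 134.5 K

134.5 K


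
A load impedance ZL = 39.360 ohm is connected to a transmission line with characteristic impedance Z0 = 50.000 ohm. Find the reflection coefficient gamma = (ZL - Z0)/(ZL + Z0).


gamma = (39.360 - 50.000) / (39.360 + 50.000) = -0.1191

-0.1191


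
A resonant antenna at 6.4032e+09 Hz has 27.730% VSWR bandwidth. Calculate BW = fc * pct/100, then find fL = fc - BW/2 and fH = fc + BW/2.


BW = 6.4032e+09 * 27.730/100 = 1.775607e+09 Hz
fL = 6.4032e+09 - 1.775607e+09/2 = 5.515e+09 Hz
fH = 6.4032e+09 + 1.775607e+09/2 = 7.291e+09 Hz

BW=1.776e+09 Hz, fL=5.515e+09 Hz, fH=7.291e+09 Hz


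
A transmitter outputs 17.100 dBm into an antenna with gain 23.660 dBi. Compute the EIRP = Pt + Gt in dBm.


EIRP = Pt + Gt = 17.100 + 23.660 = 40.76 dBm

40.76 dBm


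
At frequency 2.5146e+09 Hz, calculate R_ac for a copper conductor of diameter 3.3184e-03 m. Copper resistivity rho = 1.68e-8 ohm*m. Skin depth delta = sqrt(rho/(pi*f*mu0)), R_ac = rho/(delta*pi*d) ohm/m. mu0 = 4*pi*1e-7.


delta = sqrt(1.68e-8 / (pi * 2.5146e+09 * 4*pi*1e-7)) = 1.300889e-06 m
R_ac = 1.68e-8 / (1.300889e-06 * pi * 3.3184e-03) = 1.239 ohm/m

1.239 ohm/m


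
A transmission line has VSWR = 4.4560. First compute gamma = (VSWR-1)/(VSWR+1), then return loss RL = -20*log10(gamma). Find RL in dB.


gamma = (4.4560 - 1) / (4.4560 + 1) = 0.6334311
RL = -20 * log10(0.6334311) = 3.966 dB

3.966 dB


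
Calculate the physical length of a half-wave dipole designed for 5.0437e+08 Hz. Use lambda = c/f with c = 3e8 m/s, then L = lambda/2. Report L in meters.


lambda = c / f = 3.0000e+08 / 5.0437e+08 = 0.5948014 m
L = lambda / 2 = 0.5948014 / 2 = 0.2974 m

0.2974 m


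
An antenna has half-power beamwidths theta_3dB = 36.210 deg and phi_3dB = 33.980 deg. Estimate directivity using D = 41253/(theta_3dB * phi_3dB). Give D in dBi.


D_linear = 41253 / (36.210 * 33.980) = 33.52769
D_dBi = 10 * log10(33.52769) = 15.25 dBi

15.25 dBi


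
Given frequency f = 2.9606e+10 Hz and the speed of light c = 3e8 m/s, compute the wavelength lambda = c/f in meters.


lambda = c / f = 3.0000e+08 / 2.9606e+10 = 0.01013 m

0.01013 m


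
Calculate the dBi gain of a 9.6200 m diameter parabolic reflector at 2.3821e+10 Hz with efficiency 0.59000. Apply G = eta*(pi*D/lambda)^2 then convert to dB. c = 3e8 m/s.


lambda = c / f = 3.0000e+08 / 2.3821e+10 = 0.01259393 m
G_linear = 0.59000 * (pi * 9.6200 / 0.01259393)^2 = 3.397656e+06
G_dBi = 10 * log10(3.397656e+06) = 65.31 dBi

65.31 dBi


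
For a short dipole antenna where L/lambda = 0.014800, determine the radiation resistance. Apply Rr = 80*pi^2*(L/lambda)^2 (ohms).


Rr = 80 * pi^2 * (0.014800)^2 = 80 * 9.869604 * 2.190400e-04 = 0.1729 ohm

0.1729 ohm


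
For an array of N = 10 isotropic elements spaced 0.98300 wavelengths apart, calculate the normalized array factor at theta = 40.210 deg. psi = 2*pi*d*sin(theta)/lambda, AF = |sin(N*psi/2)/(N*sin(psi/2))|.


psi = 2*pi*0.98300*sin(40.210 deg) = 3.987410 rad
AF = |sin(10*3.987410/2) / (10*sin(3.987410/2))| = 0.09710

0.09710


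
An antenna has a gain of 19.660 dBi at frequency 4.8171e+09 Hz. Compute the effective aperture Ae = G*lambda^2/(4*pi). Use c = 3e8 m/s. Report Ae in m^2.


lambda = c / f = 3.0000e+08 / 4.8171e+09 = 0.06227813 m
G_linear = 10^(19.660/10) = 92.46982
Ae = G_linear * lambda^2 / (4*pi) = 92.46982 * 0.06227813^2 / (4*pi) = 0.02854 m^2

0.02854 m^2


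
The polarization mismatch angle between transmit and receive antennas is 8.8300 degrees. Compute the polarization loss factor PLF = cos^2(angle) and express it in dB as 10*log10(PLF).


PLF_linear = cos^2(8.8300 deg) = 0.9764368
PLF_dB = 10 * log10(0.9764368) = -0.1036 dB

-0.1036 dB


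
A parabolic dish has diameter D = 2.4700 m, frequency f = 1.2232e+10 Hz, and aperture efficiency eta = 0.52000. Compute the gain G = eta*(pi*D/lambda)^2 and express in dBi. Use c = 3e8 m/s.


lambda = c / f = 3.0000e+08 / 1.2232e+10 = 0.02452583 m
G_linear = 0.52000 * (pi * 2.4700 / 0.02452583)^2 = 52053.46
G_dBi = 10 * log10(52053.46) = 47.16 dBi

47.16 dBi


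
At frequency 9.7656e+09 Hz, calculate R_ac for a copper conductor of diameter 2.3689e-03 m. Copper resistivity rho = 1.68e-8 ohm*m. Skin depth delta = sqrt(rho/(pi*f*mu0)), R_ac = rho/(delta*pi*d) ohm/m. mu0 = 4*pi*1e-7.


delta = sqrt(1.68e-8 / (pi * 9.7656e+09 * 4*pi*1e-7)) = 6.601237e-07 m
R_ac = 1.68e-8 / (6.601237e-07 * pi * 2.3689e-03) = 3.420 ohm/m

3.420 ohm/m


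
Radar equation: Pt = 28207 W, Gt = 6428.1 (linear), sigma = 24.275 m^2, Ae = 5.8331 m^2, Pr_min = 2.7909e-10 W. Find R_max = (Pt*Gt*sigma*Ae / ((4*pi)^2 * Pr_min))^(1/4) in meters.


R^4 = 28207*6428.1*24.275*5.8331 / ((4*pi)^2 * 2.7909e-10) = 5.825513e+17
R_max = 5.825513e+17^0.25 = 27627 m

27627 m


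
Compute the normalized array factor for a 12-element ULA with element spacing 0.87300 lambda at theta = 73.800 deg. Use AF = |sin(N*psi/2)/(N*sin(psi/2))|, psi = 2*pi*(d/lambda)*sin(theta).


psi = 2*pi*0.87300*sin(73.800 deg) = 5.267423 rad
AF = |sin(12*5.267423/2) / (12*sin(5.267423/2))| = 0.03213

0.03213


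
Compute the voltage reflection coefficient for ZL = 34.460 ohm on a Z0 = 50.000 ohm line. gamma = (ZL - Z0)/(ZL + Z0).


gamma = (34.460 - 50.000) / (34.460 + 50.000) = -0.1840

-0.1840


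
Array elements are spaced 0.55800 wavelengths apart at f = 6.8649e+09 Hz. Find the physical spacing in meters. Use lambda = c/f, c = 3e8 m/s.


lambda = c / f = 3.0000e+08 / 6.8649e+09 = 0.04370056 m
d = 0.55800 * 0.04370056 = 0.02438 m

0.02438 m


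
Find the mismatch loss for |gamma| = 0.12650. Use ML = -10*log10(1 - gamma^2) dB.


ML = -10 * log10(1 - 0.12650^2) = -10 * log10(0.98399775) = 0.07006 dB

0.07006 dB


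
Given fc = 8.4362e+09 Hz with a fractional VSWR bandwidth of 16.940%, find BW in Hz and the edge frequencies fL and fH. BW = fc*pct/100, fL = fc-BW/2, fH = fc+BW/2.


BW = 8.4362e+09 * 16.940/100 = 1.429092e+09 Hz
fL = 8.4362e+09 - 1.429092e+09/2 = 7.722e+09 Hz
fH = 8.4362e+09 + 1.429092e+09/2 = 9.151e+09 Hz

BW=1.429e+09 Hz, fL=7.722e+09 Hz, fH=9.151e+09 Hz


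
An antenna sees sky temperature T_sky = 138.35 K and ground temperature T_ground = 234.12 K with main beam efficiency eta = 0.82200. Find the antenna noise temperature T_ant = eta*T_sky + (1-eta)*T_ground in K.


T_ant = 0.82200 * 138.35 + (1 - 0.82200) * 234.12 = 155.4 K

155.4 K


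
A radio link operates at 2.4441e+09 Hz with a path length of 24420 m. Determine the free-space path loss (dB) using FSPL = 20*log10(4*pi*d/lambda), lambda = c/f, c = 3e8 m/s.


lambda = c / f = 3.0000e+08 / 2.4441e+09 = 0.1227446 m
FSPL = 20 * log10(4*pi*24420/0.1227446) = 128.0 dB

128.0 dB


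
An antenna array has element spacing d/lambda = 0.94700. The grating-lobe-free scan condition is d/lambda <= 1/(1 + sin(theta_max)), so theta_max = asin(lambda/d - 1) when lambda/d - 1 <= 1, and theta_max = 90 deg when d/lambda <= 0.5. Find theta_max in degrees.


lambda/d - 1 = 1/0.94700 - 1 = 0.05596621
theta_max = asin(0.05596621) = 3.208 deg

3.208 deg


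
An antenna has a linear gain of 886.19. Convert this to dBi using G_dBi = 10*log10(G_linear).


G_dBi = 10 * log10(886.19) = 29.48 dBi

29.48 dBi


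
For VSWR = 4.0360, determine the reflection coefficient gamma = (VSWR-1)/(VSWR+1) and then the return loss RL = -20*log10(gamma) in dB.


gamma = (4.0360 - 1) / (4.0360 + 1) = 0.6028594
RL = -20 * log10(0.6028594) = 4.396 dB

4.396 dB


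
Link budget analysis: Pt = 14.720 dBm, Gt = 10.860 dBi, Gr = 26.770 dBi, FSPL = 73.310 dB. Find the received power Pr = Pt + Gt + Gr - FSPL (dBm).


Pr = 14.720 + 10.860 + 26.770 - 73.310 = -20.96 dBm

-20.96 dBm


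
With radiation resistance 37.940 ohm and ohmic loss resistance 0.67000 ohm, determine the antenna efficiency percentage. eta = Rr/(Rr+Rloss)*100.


eta = 37.940 / (37.940 + 0.67000) * 100 = 98.26%

98.26%


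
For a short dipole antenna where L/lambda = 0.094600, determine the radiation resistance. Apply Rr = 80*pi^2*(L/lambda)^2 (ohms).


Rr = 80 * pi^2 * (0.094600)^2 = 80 * 9.869604 * 8.949160e-03 = 7.066 ohm

7.066 ohm


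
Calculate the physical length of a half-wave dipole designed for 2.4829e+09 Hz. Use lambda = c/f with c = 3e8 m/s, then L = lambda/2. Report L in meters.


lambda = c / f = 3.0000e+08 / 2.4829e+09 = 0.1208265 m
L = lambda / 2 = 0.1208265 / 2 = 0.06041 m

0.06041 m


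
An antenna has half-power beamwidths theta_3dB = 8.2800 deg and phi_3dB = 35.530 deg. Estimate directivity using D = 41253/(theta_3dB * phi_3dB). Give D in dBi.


D_linear = 41253 / (8.2800 * 35.530) = 140.2265
D_dBi = 10 * log10(140.2265) = 21.47 dBi

21.47 dBi


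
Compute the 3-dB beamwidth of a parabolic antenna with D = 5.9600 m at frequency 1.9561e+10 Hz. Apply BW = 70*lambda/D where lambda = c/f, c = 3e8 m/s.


lambda = c / f = 3.0000e+08 / 1.9561e+10 = 0.01533664 m
BW = 70 * 0.01533664 / 5.9600 = 0.1801 deg

0.1801 deg


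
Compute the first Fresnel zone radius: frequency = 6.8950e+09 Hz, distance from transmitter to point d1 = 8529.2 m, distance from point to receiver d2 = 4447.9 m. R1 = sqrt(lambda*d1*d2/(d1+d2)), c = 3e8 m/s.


lambda = c / f = 3.0000e+08 / 6.8950e+09 = 0.04350979 m
R1 = sqrt(0.04350979 * 8529.2 * 4447.9 / (8529.2 + 4447.9)) = 11.28 m

11.28 m


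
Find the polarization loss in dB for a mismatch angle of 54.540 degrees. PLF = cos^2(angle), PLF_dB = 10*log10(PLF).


PLF_linear = cos^2(54.540 deg) = 0.3365560
PLF_dB = 10 * log10(0.3365560) = -4.729 dB

-4.729 dB


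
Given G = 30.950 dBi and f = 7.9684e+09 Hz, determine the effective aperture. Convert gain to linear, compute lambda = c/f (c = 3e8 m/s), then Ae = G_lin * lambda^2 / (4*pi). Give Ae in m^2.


lambda = c / f = 3.0000e+08 / 7.9684e+09 = 0.03764871 m
G_linear = 10^(30.950/10) = 1244.515
Ae = G_linear * lambda^2 / (4*pi) = 1244.515 * 0.03764871^2 / (4*pi) = 0.1404 m^2

0.1404 m^2


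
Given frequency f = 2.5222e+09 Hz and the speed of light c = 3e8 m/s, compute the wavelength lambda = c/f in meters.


lambda = c / f = 3.0000e+08 / 2.5222e+09 = 0.1189 m

0.1189 m


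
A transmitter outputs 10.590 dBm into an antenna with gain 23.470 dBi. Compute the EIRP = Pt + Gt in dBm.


EIRP = Pt + Gt = 10.590 + 23.470 = 34.06 dBm

34.06 dBm


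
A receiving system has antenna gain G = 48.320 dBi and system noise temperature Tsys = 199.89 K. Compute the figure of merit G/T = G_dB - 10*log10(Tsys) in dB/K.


G/T = 48.320 - 10*log10(199.89) = 48.320 - 23.00791 = 25.31 dB/K

25.31 dB/K


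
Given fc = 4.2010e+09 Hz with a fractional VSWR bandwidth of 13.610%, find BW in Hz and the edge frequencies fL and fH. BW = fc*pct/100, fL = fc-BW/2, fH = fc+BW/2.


BW = 4.2010e+09 * 13.610/100 = 5.717561e+08 Hz
fL = 4.2010e+09 - 5.717561e+08/2 = 3.915e+09 Hz
fH = 4.2010e+09 + 5.717561e+08/2 = 4.487e+09 Hz

BW=5.718e+08 Hz, fL=3.915e+09 Hz, fH=4.487e+09 Hz


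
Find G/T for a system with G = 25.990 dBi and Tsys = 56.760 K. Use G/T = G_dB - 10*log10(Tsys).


G/T = 25.990 - 10*log10(56.760) = 25.990 - 17.54042 = 8.450 dB/K

8.450 dB/K


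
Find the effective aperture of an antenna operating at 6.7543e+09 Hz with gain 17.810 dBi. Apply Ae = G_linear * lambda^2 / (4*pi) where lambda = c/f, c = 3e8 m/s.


lambda = c / f = 3.0000e+08 / 6.7543e+09 = 0.04441615 m
G_linear = 10^(17.810/10) = 60.39486
Ae = G_linear * lambda^2 / (4*pi) = 60.39486 * 0.04441615^2 / (4*pi) = 9.481e-03 m^2

9.481e-03 m^2


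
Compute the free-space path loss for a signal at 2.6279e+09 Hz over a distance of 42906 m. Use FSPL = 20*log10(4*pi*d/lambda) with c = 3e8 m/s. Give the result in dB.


lambda = c / f = 3.0000e+08 / 2.6279e+09 = 0.1141596 m
FSPL = 20 * log10(4*pi*42906/0.1141596) = 133.5 dB

133.5 dB


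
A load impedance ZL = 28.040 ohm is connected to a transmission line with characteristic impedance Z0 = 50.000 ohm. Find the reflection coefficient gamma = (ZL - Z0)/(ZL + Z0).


gamma = (28.040 - 50.000) / (28.040 + 50.000) = -0.2814

-0.2814


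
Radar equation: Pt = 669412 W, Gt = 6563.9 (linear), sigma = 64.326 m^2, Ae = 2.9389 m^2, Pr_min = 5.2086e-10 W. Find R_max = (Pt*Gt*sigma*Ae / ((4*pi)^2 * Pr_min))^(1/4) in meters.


R^4 = 669412*6563.9*64.326*2.9389 / ((4*pi)^2 * 5.2086e-10) = 1.009918e+19
R_max = 1.009918e+19^0.25 = 56373 m

56373 m


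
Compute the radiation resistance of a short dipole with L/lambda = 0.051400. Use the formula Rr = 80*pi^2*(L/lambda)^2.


Rr = 80 * pi^2 * (0.051400)^2 = 80 * 9.869604 * 2.641960e-03 = 2.086 ohm

2.086 ohm


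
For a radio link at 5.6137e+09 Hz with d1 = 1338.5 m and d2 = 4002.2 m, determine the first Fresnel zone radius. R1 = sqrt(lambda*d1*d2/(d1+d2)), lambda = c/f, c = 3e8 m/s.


lambda = c / f = 3.0000e+08 / 5.6137e+09 = 0.05344069 m
R1 = sqrt(0.05344069 * 1338.5 * 4002.2 / (1338.5 + 4002.2)) = 7.321 m

7.321 m


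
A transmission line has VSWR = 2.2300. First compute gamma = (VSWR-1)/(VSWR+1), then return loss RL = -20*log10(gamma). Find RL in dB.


gamma = (2.2300 - 1) / (2.2300 + 1) = 0.3808050
RL = -20 * log10(0.3808050) = 8.386 dB

8.386 dB


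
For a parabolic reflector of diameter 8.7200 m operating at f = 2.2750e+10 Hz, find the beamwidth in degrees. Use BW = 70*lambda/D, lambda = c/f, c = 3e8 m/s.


lambda = c / f = 3.0000e+08 / 2.2750e+10 = 0.01318681 m
BW = 70 * 0.01318681 / 8.7200 = 0.1059 deg

0.1059 deg


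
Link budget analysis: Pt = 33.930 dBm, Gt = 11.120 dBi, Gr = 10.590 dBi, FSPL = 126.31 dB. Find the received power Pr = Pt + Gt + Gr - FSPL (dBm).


Pr = 33.930 + 11.120 + 10.590 - 126.31 = -70.67 dBm

-70.67 dBm


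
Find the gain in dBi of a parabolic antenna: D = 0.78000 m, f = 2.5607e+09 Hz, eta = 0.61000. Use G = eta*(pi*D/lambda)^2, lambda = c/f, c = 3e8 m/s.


lambda = c / f = 3.0000e+08 / 2.5607e+09 = 0.1171555 m
G_linear = 0.61000 * (pi * 0.78000 / 0.1171555)^2 = 266.8661
G_dBi = 10 * log10(266.8661) = 24.26 dBi

24.26 dBi


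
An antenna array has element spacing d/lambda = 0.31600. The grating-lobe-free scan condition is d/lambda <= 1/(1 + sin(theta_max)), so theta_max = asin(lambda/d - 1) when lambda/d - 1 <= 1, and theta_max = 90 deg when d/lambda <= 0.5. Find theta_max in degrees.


lambda/d - 1 = 1/0.31600 - 1 = 2.164557 >= 1
d/lambda <= 0.5, so the array can scan to endfire without grating lobes: theta_max = 90 deg

90 deg


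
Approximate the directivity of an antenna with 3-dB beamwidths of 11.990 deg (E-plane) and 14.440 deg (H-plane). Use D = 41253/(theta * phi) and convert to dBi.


D_linear = 41253 / (11.990 * 14.440) = 238.2699
D_dBi = 10 * log10(238.2699) = 23.77 dBi

23.77 dBi


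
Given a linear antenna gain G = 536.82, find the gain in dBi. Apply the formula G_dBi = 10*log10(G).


G_dBi = 10 * log10(536.82) = 27.30 dBi

27.30 dBi


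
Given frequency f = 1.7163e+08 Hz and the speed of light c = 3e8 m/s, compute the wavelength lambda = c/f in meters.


lambda = c / f = 3.0000e+08 / 1.7163e+08 = 1.748 m

1.748 m


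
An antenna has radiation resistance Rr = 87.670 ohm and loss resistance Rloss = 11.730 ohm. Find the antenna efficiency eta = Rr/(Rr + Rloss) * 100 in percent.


eta = 87.670 / (87.670 + 11.730) * 100 = 88.20%

88.20%


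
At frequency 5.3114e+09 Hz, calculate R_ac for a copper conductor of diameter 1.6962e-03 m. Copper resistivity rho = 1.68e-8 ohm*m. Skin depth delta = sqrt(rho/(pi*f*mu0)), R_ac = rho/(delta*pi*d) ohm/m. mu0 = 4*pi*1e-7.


delta = sqrt(1.68e-8 / (pi * 5.3114e+09 * 4*pi*1e-7)) = 8.950973e-07 m
R_ac = 1.68e-8 / (8.950973e-07 * pi * 1.6962e-03) = 3.522 ohm/m

3.522 ohm/m


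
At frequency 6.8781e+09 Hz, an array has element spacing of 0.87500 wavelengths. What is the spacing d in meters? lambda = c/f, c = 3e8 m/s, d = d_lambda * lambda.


lambda = c / f = 3.0000e+08 / 6.8781e+09 = 0.04361670 m
d = 0.87500 * 0.04361670 = 0.03816 m

0.03816 m


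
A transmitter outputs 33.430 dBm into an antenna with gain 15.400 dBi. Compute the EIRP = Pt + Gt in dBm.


EIRP = Pt + Gt = 33.430 + 15.400 = 48.83 dBm

48.83 dBm


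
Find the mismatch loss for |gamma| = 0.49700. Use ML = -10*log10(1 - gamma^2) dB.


ML = -10 * log10(1 - 0.49700^2) = -10 * log10(0.752991) = 1.232 dB

1.232 dB


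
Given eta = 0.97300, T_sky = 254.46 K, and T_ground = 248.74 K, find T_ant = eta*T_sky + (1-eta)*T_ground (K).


T_ant = 0.97300 * 254.46 + (1 - 0.97300) * 248.74 = 254.3 K

254.3 K


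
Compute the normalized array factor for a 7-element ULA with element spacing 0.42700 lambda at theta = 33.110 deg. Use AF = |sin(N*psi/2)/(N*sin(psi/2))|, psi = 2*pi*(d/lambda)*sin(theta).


psi = 2*pi*0.42700*sin(33.110 deg) = 1.465540 rad
AF = |sin(7*1.465540/2) / (7*sin(1.465540/2))| = 0.1953

0.1953


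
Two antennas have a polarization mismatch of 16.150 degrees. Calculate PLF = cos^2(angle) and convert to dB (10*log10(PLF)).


PLF_linear = cos^2(16.150 deg) = 0.9226309
PLF_dB = 10 * log10(0.9226309) = -0.3497 dB

-0.3497 dB


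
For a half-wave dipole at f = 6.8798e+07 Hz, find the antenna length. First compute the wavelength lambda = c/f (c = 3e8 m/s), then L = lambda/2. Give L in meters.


lambda = c / f = 3.0000e+08 / 6.8798e+07 = 4.360592 m
L = lambda / 2 = 4.360592 / 2 = 2.180 m

2.180 m


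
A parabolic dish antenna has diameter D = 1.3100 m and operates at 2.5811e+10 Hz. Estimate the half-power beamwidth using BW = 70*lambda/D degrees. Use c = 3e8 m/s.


lambda = c / f = 3.0000e+08 / 2.5811e+10 = 0.01162295 m
BW = 70 * 0.01162295 / 1.3100 = 0.6211 deg

0.6211 deg


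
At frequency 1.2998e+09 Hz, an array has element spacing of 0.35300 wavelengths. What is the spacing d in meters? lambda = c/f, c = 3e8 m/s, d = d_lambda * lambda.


lambda = c / f = 3.0000e+08 / 1.2998e+09 = 0.2308047 m
d = 0.35300 * 0.2308047 = 0.08147 m

0.08147 m


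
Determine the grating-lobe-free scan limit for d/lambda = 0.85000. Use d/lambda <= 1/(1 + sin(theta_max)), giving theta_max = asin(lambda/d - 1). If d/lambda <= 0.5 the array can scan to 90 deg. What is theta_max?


lambda/d - 1 = 1/0.85000 - 1 = 0.1764706
theta_max = asin(0.1764706) = 10.16 deg

10.16 deg


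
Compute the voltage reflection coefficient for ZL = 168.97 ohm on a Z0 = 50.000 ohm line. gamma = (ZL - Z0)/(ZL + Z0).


gamma = (168.97 - 50.000) / (168.97 + 50.000) = 0.5433

0.5433


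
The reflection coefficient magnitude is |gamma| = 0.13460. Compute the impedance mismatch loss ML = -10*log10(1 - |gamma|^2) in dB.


ML = -10 * log10(1 - 0.13460^2) = -10 * log10(0.98188284) = 0.07940 dB

0.07940 dB


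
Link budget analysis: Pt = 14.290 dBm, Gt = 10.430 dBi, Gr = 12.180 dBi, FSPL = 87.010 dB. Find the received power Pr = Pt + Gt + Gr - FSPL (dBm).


Pr = 14.290 + 10.430 + 12.180 - 87.010 = -50.11 dBm

-50.11 dBm


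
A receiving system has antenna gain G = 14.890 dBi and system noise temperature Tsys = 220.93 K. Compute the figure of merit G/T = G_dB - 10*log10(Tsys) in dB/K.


G/T = 14.890 - 10*log10(220.93) = 14.890 - 23.44255 = -8.553 dB/K

-8.553 dB/K


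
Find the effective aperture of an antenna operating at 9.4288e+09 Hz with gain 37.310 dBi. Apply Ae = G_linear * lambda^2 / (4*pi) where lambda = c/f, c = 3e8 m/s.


lambda = c / f = 3.0000e+08 / 9.4288e+09 = 0.03181741 m
G_linear = 10^(37.310/10) = 5382.698
Ae = G_linear * lambda^2 / (4*pi) = 5382.698 * 0.03181741^2 / (4*pi) = 0.4336 m^2

0.4336 m^2


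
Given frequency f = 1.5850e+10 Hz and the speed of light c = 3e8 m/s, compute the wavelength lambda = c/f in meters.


lambda = c / f = 3.0000e+08 / 1.5850e+10 = 0.01893 m

0.01893 m


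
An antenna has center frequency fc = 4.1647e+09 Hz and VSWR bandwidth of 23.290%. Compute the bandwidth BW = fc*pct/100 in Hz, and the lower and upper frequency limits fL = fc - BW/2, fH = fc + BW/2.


BW = 4.1647e+09 * 23.290/100 = 9.699586e+08 Hz
fL = 4.1647e+09 - 9.699586e+08/2 = 3.680e+09 Hz
fH = 4.1647e+09 + 9.699586e+08/2 = 4.650e+09 Hz

BW=9.700e+08 Hz, fL=3.680e+09 Hz, fH=4.650e+09 Hz


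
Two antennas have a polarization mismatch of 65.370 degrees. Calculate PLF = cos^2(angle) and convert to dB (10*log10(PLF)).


PLF_linear = cos^2(65.370 deg) = 0.1736862
PLF_dB = 10 * log10(0.1736862) = -7.602 dB

-7.602 dB


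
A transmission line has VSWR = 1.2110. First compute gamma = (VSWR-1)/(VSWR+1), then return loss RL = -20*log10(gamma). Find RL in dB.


gamma = (1.2110 - 1) / (1.2110 + 1) = 0.09543193
RL = -20 * log10(0.09543193) = 20.41 dB

20.41 dB


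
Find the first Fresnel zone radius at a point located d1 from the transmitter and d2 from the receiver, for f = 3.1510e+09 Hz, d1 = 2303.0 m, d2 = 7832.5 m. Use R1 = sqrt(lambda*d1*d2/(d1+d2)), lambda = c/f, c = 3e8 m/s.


lambda = c / f = 3.0000e+08 / 3.1510e+09 = 0.09520787 m
R1 = sqrt(0.09520787 * 2303.0 * 7832.5 / (2303.0 + 7832.5)) = 13.02 m

13.02 m


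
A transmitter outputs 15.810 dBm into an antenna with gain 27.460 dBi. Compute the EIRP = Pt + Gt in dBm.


EIRP = Pt + Gt = 15.810 + 27.460 = 43.27 dBm

43.27 dBm


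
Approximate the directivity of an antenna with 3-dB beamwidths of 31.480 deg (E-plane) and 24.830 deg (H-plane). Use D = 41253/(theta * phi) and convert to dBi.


D_linear = 41253 / (31.480 * 24.830) = 52.77693
D_dBi = 10 * log10(52.77693) = 17.22 dBi

17.22 dBi


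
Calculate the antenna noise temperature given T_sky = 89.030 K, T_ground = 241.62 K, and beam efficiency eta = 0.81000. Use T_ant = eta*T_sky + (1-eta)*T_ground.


T_ant = 0.81000 * 89.030 + (1 - 0.81000) * 241.62 = 118.0 K

118.0 K


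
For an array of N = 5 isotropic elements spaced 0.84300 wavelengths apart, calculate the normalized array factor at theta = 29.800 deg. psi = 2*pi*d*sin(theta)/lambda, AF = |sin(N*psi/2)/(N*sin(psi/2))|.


psi = 2*pi*0.84300*sin(29.800 deg) = 2.632335 rad
AF = |sin(5*2.632335/2) / (5*sin(2.632335/2))| = 0.06061

0.06061


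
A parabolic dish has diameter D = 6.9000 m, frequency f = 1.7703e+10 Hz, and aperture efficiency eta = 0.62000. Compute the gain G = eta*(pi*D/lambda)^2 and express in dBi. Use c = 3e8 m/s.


lambda = c / f = 3.0000e+08 / 1.7703e+10 = 0.01694628 m
G_linear = 0.62000 * (pi * 6.9000 / 0.01694628)^2 = 1.014474e+06
G_dBi = 10 * log10(1.014474e+06) = 60.06 dBi

60.06 dBi


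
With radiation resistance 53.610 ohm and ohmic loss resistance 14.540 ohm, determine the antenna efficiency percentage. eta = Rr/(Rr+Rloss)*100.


eta = 53.610 / (53.610 + 14.540) * 100 = 78.66%

78.66%


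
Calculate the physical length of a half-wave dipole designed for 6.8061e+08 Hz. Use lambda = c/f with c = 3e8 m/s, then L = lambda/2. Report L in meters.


lambda = c / f = 3.0000e+08 / 6.8061e+08 = 0.4407811 m
L = lambda / 2 = 0.4407811 / 2 = 0.2204 m

0.2204 m


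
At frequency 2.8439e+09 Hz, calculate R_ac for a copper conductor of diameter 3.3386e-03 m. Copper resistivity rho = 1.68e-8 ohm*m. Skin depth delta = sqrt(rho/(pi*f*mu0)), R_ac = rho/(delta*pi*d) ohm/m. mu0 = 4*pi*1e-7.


delta = sqrt(1.68e-8 / (pi * 2.8439e+09 * 4*pi*1e-7)) = 1.223257e-06 m
R_ac = 1.68e-8 / (1.223257e-06 * pi * 3.3386e-03) = 1.309 ohm/m

1.309 ohm/m


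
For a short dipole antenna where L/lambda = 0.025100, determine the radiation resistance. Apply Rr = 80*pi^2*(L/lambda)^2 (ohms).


Rr = 80 * pi^2 * (0.025100)^2 = 80 * 9.869604 * 6.300100e-04 = 0.4974 ohm

0.4974 ohm


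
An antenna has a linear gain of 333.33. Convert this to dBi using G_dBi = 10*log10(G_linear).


G_dBi = 10 * log10(333.33) = 25.23 dBi

25.23 dBi


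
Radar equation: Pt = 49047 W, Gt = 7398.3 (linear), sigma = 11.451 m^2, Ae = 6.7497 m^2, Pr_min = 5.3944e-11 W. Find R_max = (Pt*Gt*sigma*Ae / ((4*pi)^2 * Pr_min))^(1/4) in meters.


R^4 = 49047*7398.3*11.451*6.7497 / ((4*pi)^2 * 5.3944e-11) = 3.292376e+18
R_max = 3.292376e+18^0.25 = 42597 m

42597 m


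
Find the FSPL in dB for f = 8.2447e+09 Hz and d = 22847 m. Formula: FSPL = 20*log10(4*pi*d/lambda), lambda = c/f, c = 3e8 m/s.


lambda = c / f = 3.0000e+08 / 8.2447e+09 = 0.03638701 m
FSPL = 20 * log10(4*pi*22847/0.03638701) = 137.9 dB

137.9 dB


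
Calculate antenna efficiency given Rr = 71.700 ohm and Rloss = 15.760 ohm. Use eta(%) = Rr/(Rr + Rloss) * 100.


eta = 71.700 / (71.700 + 15.760) * 100 = 81.98%

81.98%


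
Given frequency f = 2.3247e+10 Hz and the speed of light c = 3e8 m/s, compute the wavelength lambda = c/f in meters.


lambda = c / f = 3.0000e+08 / 2.3247e+10 = 0.01290 m

0.01290 m


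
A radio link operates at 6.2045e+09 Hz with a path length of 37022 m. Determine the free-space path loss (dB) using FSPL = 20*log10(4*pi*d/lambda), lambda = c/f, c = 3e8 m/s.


lambda = c / f = 3.0000e+08 / 6.2045e+09 = 0.04835200 m
FSPL = 20 * log10(4*pi*37022/0.04835200) = 139.7 dB

139.7 dB


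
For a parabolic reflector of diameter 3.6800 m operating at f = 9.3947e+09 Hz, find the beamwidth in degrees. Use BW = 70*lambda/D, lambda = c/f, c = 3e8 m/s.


lambda = c / f = 3.0000e+08 / 9.3947e+09 = 0.03193290 m
BW = 70 * 0.03193290 / 3.6800 = 0.6074 deg

0.6074 deg


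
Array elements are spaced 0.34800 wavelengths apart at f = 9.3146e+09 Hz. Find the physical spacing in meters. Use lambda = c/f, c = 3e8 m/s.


lambda = c / f = 3.0000e+08 / 9.3146e+09 = 0.03220750 m
d = 0.34800 * 0.03220750 = 0.01121 m

0.01121 m


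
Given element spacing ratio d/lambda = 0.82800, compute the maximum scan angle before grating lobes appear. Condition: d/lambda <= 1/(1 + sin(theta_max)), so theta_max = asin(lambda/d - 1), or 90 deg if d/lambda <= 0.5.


lambda/d - 1 = 1/0.82800 - 1 = 0.2077295
theta_max = asin(0.2077295) = 11.99 deg

11.99 deg


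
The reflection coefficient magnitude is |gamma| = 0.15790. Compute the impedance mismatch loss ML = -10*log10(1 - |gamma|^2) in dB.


ML = -10 * log10(1 - 0.15790^2) = -10 * log10(0.97506759) = 0.1097 dB

0.1097 dB


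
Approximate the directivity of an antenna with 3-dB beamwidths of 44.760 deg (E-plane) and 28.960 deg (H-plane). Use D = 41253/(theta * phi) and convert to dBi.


D_linear = 41253 / (44.760 * 28.960) = 31.82489
D_dBi = 10 * log10(31.82489) = 15.03 dBi

15.03 dBi


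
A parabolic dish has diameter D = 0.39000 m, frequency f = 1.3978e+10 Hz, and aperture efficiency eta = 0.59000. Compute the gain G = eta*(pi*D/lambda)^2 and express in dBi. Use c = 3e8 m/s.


lambda = c / f = 3.0000e+08 / 1.3978e+10 = 0.02146230 m
G_linear = 0.59000 * (pi * 0.39000 / 0.02146230)^2 = 1922.775
G_dBi = 10 * log10(1922.775) = 32.84 dBi

32.84 dBi
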